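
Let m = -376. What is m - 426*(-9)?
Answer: 3458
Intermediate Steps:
m - 426*(-9) = -376 - 426*(-9) = -376 + 3834 = 3458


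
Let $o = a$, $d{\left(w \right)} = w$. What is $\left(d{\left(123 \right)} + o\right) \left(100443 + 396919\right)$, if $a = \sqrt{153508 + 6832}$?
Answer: $61175526 + 994724 \sqrt{40085} \approx 2.6033 \cdot 10^{8}$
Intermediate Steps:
$a = 2 \sqrt{40085}$ ($a = \sqrt{160340} = 2 \sqrt{40085} \approx 400.42$)
$o = 2 \sqrt{40085} \approx 400.42$
$\left(d{\left(123 \right)} + o\right) \left(100443 + 396919\right) = \left(123 + 2 \sqrt{40085}\right) \left(100443 + 396919\right) = \left(123 + 2 \sqrt{40085}\right) 497362 = 61175526 + 994724 \sqrt{40085}$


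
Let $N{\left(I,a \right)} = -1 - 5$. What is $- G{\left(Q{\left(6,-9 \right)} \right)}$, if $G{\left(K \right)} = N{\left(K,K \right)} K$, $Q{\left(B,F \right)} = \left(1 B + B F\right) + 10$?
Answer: $-228$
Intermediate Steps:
$N{\left(I,a \right)} = -6$
$Q{\left(B,F \right)} = 10 + B + B F$ ($Q{\left(B,F \right)} = \left(B + B F\right) + 10 = 10 + B + B F$)
$G{\left(K \right)} = - 6 K$
$- G{\left(Q{\left(6,-9 \right)} \right)} = - \left(-6\right) \left(10 + 6 + 6 \left(-9\right)\right) = - \left(-6\right) \left(10 + 6 - 54\right) = - \left(-6\right) \left(-38\right) = \left(-1\right) 228 = -228$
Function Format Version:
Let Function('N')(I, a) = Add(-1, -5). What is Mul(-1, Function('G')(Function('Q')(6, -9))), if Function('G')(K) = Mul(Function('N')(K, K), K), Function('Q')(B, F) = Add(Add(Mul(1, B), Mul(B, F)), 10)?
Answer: -228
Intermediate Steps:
Function('N')(I, a) = -6
Function('Q')(B, F) = Add(10, B, Mul(B, F)) (Function('Q')(B, F) = Add(Add(B, Mul(B, F)), 10) = Add(10, B, Mul(B, F)))
Function('G')(K) = Mul(-6, K)
Mul(-1, Function('G')(Function('Q')(6, -9))) = Mul(-1, Mul(-6, Add(10, 6, Mul(6, -9)))) = Mul(-1, Mul(-6, Add(10, 6, -54))) = Mul(-1, Mul(-6, -38)) = Mul(-1, 228) = -228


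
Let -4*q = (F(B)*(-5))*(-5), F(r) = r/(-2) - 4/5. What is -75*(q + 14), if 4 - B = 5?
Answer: -9525/8 ≈ -1190.6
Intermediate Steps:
B = -1 (B = 4 - 1*5 = 4 - 5 = -1)
F(r) = -4/5 - r/2 (F(r) = r*(-1/2) - 4*1/5 = -r/2 - 4/5 = -4/5 - r/2)
q = 15/8 (q = -(-4/5 - 1/2*(-1))*(-5)*(-5)/4 = -(-4/5 + 1/2)*(-5)*(-5)/4 = -(-3/10*(-5))*(-5)/4 = -3*(-5)/8 = -1/4*(-15/2) = 15/8 ≈ 1.8750)
-75*(q + 14) = -75*(15/8 + 14) = -75*127/8 = -9525/8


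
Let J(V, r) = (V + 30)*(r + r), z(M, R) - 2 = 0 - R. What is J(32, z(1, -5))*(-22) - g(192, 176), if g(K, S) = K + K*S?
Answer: -53080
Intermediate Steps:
z(M, R) = 2 - R (z(M, R) = 2 + (0 - R) = 2 - R)
J(V, r) = 2*r*(30 + V) (J(V, r) = (30 + V)*(2*r) = 2*r*(30 + V))
J(32, z(1, -5))*(-22) - g(192, 176) = (2*(2 - 1*(-5))*(30 + 32))*(-22) - 192*(1 + 176) = (2*(2 + 5)*62)*(-22) - 192*177 = (2*7*62)*(-22) - 1*33984 = 868*(-22) - 33984 = -19096 - 33984 = -53080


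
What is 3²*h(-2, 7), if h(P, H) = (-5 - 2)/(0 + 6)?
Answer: -21/2 ≈ -10.500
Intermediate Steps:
h(P, H) = -7/6
3²*h(-2, 7) = 3²*(-7/6) = 9*(-7/6) = -21/2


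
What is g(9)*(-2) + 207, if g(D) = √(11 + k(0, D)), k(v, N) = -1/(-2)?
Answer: 207 - √46 ≈ 200.22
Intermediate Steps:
k(v, N) = ½ (k(v, N) = -1*(-½) = ½)
g(D) = √46/2 (g(D) = √(11 + ½) = √(23/2) = √46/2)
g(9)*(-2) + 207 = (√46/2)*(-2) + 207 = -√46 + 207 = 207 - √46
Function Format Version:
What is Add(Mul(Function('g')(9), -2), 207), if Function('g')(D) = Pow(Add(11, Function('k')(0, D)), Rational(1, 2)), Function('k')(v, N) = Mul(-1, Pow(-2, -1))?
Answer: Add(207, Mul(-1, Pow(46, Rational(1, 2)))) ≈ 200.22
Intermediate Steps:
Function('k')(v, N) = Rational(1, 2) (Function('k')(v, N) = Mul(-1, Rational(-1, 2)) = Rational(1, 2))
Function('g')(D) = Mul(Rational(1, 2), Pow(46, Rational(1, 2))) (Function('g')(D) = Pow(Add(11, Rational(1, 2)), Rational(1, 2)) = Pow(Rational(23, 2), Rational(1, 2)) = Mul(Rational(1, 2), Pow(46, Rational(1, 2))))
Add(Mul(Function('g')(9), -2), 207) = Add(Mul(Mul(Rational(1, 2), Pow(46, Rational(1, 2))), -2), 207) = Add(Mul(-1, Pow(46, Rational(1, 2))), 207) = Add(207, Mul(-1, Pow(46, Rational(1, 2))))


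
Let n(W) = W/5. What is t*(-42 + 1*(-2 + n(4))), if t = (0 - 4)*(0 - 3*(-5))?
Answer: 2592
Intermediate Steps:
n(W) = W/5 (n(W) = W*(⅕) = W/5)
t = -60 (t = -4*(0 + 15) = -4*15 = -60)
t*(-42 + 1*(-2 + n(4))) = -60*(-42 + 1*(-2 + (⅕)*4)) = -60*(-42 + 1*(-2 + ⅘)) = -60*(-42 + 1*(-6/5)) = -60*(-42 - 6/5) = -60*(-216/5) = 2592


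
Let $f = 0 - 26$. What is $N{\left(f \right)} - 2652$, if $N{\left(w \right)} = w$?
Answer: $-2678$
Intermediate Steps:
$f = -26$
$N{\left(f \right)} - 2652 = -26 - 2652 = -2678$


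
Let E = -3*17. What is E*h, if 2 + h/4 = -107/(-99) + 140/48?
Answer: -13447/33 ≈ -407.48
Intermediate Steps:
h = 791/99 (h = -8 + 4*(-107/(-99) + 140/48) = -8 + 4*(-107*(-1/99) + 140*(1/48)) = -8 + 4*(107/99 + 35/12) = -8 + 4*(1583/396) = -8 + 1583/99 = 791/99 ≈ 7.9899)
E = -51
E*h = -51*791/99 = -13447/33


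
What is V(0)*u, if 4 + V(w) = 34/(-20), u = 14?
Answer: -399/5 ≈ -79.800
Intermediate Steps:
V(w) = -57/10 (V(w) = -4 + 34/(-20) = -4 + 34*(-1/20) = -4 - 17/10 = -57/10)
V(0)*u = -57/10*14 = -399/5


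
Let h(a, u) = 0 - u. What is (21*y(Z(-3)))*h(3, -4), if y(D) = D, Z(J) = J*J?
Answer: 756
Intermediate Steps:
Z(J) = J²
h(a, u) = -u
(21*y(Z(-3)))*h(3, -4) = (21*(-3)²)*(-1*(-4)) = (21*9)*4 = 189*4 = 756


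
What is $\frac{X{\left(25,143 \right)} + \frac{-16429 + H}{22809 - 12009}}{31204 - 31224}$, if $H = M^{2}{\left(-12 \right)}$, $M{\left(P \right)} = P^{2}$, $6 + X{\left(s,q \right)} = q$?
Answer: $- \frac{1483907}{216000} \approx -6.8699$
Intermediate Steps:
$X{\left(s,q \right)} = -6 + q$
$H = 20736$ ($H = \left(\left(-12\right)^{2}\right)^{2} = 144^{2} = 20736$)
$\frac{X{\left(25,143 \right)} + \frac{-16429 + H}{22809 - 12009}}{31204 - 31224} = \frac{\left(-6 + 143\right) + \frac{-16429 + 20736}{22809 - 12009}}{31204 - 31224} = \frac{137 + \frac{4307}{10800}}{-20} = \left(137 + 4307 \cdot \frac{1}{10800}\right) \left(- \frac{1}{20}\right) = \left(137 + \frac{4307}{10800}\right) \left(- \frac{1}{20}\right) = \frac{1483907}{10800} \left(- \frac{1}{20}\right) = - \frac{1483907}{216000}$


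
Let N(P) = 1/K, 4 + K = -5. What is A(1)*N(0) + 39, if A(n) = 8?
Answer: 343/9 ≈ 38.111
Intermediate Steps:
K = -9 (K = -4 - 5 = -9)
N(P) = -⅑ (N(P) = 1/(-9) = -⅑)
A(1)*N(0) + 39 = 8*(-⅑) + 39 = -8/9 + 39 = 343/9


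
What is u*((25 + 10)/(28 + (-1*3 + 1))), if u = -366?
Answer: -6405/13 ≈ -492.69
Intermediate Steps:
u*((25 + 10)/(28 + (-1*3 + 1))) = -366*(25 + 10)/(28 + (-1*3 + 1)) = -12810/(28 + (-3 + 1)) = -12810/(28 - 2) = -12810/26 = -366*35/26 = -6405/13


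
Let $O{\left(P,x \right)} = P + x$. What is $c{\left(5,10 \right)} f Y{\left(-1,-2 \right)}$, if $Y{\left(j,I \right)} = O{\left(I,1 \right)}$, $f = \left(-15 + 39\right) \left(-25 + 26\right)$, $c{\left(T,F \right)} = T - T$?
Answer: $0$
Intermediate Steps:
$c{\left(T,F \right)} = 0$
$f = 24$ ($f = 24 \cdot 1 = 24$)
$Y{\left(j,I \right)} = 1 + I$ ($Y{\left(j,I \right)} = I + 1 = 1 + I$)
$c{\left(5,10 \right)} f Y{\left(-1,-2 \right)} = 0 \cdot 24 \left(1 - 2\right) = 0 \left(-1\right) = 0$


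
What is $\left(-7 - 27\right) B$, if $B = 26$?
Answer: $-884$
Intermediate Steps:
$\left(-7 - 27\right) B = \left(-7 - 27\right) 26 = \left(-34\right) 26 = -884$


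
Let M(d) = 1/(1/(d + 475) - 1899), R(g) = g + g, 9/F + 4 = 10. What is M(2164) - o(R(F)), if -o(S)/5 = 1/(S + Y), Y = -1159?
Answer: -1756749/362077985 ≈ -0.0048519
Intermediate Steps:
F = 3/2 (F = 9/(-4 + 10) = 9/6 = 9*(1/6) = 3/2 ≈ 1.5000)
R(g) = 2*g
o(S) = -5/(-1159 + S) (o(S) = -5/(S - 1159) = -5/(-1159 + S))
M(d) = 1/(-1899 + 1/(475 + d)) (M(d) = 1/(1/(475 + d) - 1899) = 1/(-1899 + 1/(475 + d)))
M(2164) - o(R(F)) = (-475 - 1*2164)/(902024 + 1899*2164) - (-5)/(-1159 + 2*(3/2)) = (-475 - 2164)/(902024 + 4109436) - (-5)/(-1159 + 3) = -2639/5011460 - (-5)/(-1156) = (1/5011460)*(-2639) - (-5)*(-1)/1156 = -2639/5011460 - 1*5/1156 = -2639/5011460 - 5/1156 = -1756749/362077985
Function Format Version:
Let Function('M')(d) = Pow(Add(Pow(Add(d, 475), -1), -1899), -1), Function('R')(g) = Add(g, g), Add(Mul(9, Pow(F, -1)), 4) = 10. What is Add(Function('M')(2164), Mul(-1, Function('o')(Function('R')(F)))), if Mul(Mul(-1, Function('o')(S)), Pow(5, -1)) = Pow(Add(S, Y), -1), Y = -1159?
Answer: Rational(-1756749, 362077985) ≈ -0.0048519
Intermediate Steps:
F = Rational(3, 2) (F = Mul(9, Pow(Add(-4, 10), -1)) = Mul(9, Pow(6, -1)) = Mul(9, Rational(1, 6)) = Rational(3, 2) ≈ 1.5000)
Function('R')(g) = Mul(2, g)
Function('o')(S) = Mul(-5, Pow(Add(-1159, S), -1)) (Function('o')(S) = Mul(-5, Pow(Add(S, -1159), -1)) = Mul(-5, Pow(Add(-1159, S), -1)))
Function('M')(d) = Pow(Add(-1899, Pow(Add(475, d), -1)), -1) (Function('M')(d) = Pow(Add(Pow(Add(475, d), -1), -1899), -1) = Pow(Add(-1899, Pow(Add(475, d), -1)), -1))
Add(Function('M')(2164), Mul(-1, Function('o')(Function('R')(F)))) = Add(Mul(Pow(Add(902024, Mul(1899, 2164)), -1), Add(-475, Mul(-1, 2164))), Mul(-1, Mul(-5, Pow(Add(-1159, Mul(2, Rational(3, 2))), -1)))) = Add(Mul(Pow(Add(902024, 4109436), -1), Add(-475, -2164)), Mul(-1, Mul(-5, Pow(Add(-1159, 3), -1)))) = Add(Mul(Pow(5011460, -1), -2639), Mul(-1, Mul(-5, Pow(-1156, -1)))) = Add(Mul(Rational(1, 5011460), -2639), Mul(-1, Mul(-5, Rational(-1, 1156)))) = Add(Rational(-2639, 5011460), Mul(-1, Rational(5, 1156))) = Add(Rational(-2639, 5011460), Rational(-5, 1156)) = Rational(-1756749, 362077985)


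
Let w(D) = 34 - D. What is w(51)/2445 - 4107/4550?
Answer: -2023793/2224950 ≈ -0.90959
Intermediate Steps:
w(51)/2445 - 4107/4550 = (34 - 1*51)/2445 - 4107/4550 = (34 - 51)*(1/2445) - 4107*1/4550 = -17*1/2445 - 4107/4550 = -17/2445 - 4107/4550 = -2023793/2224950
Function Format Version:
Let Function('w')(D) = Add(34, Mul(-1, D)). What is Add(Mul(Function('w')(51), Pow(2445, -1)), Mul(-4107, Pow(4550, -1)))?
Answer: Rational(-2023793, 2224950) ≈ -0.90959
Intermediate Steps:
Add(Mul(Function('w')(51), Pow(2445, -1)), Mul(-4107, Pow(4550, -1))) = Add(Mul(Add(34, Mul(-1, 51)), Pow(2445, -1)), Mul(-4107, Pow(4550, -1))) = Add(Mul(Add(34, -51), Rational(1, 2445)), Mul(-4107, Rational(1, 4550))) = Add(Mul(-17, Rational(1, 2445)), Rational(-4107, 4550)) = Add(Rational(-17, 2445), Rational(-4107, 4550)) = Rational(-2023793, 2224950)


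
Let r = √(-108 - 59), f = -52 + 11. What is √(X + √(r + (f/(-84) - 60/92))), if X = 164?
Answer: √(153037584 + 966*√483*√(-317 + 1932*I*√167))/966 ≈ 12.905 + 0.099115*I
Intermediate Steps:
f = -41
r = I*√167 (r = √(-167) = I*√167 ≈ 12.923*I)
√(X + √(r + (f/(-84) - 60/92))) = √(164 + √(I*√167 + (-41/(-84) - 60/92))) = √(164 + √(I*√167 + (-41*(-1/84) - 60*1/92))) = √(164 + √(I*√167 + (41/84 - 15/23))) = √(164 + √(I*√167 - 317/1932)) = √(164 + √(-317/1932 + I*√167))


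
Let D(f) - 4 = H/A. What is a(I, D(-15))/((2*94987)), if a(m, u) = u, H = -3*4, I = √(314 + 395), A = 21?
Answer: 12/664909 ≈ 1.8048e-5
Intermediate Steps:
I = √709 ≈ 26.627
H = -12
D(f) = 24/7 (D(f) = 4 - 12/21 = 4 - 12*1/21 = 4 - 4/7 = 24/7)
a(I, D(-15))/((2*94987)) = 24/(7*((2*94987))) = (24/7)/189974 = (24/7)*(1/189974) = 12/664909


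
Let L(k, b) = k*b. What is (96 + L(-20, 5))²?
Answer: 16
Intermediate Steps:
L(k, b) = b*k
(96 + L(-20, 5))² = (96 + 5*(-20))² = (96 - 100)² = (-4)² = 16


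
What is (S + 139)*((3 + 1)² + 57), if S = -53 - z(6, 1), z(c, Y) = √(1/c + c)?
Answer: 6278 - 73*√222/6 ≈ 6096.7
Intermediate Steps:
z(c, Y) = √(c + 1/c)
S = -53 - √222/6 (S = -53 - √(6 + 1/6) = -53 - √(6 + ⅙) = -53 - √(37/6) = -53 - √222/6 ≈ -55.483)
(S + 139)*((3 + 1)² + 57) = ((-53 - √222/6) + 139)*((3 + 1)² + 57) = (86 - √222/6)*(4² + 57) = (86 - √222/6)*(16 + 57) = (86 - √222/6)*73 = 6278 - 73*√222/6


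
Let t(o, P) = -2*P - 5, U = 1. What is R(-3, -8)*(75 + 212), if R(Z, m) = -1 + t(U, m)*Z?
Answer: -9758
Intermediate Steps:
t(o, P) = -5 - 2*P
R(Z, m) = -1 + Z*(-5 - 2*m) (R(Z, m) = -1 + (-5 - 2*m)*Z = -1 + Z*(-5 - 2*m))
R(-3, -8)*(75 + 212) = (-1 - 1*(-3)*(5 + 2*(-8)))*(75 + 212) = (-1 - 1*(-3)*(5 - 16))*287 = (-1 - 1*(-3)*(-11))*287 = (-1 - 33)*287 = -34*287 = -9758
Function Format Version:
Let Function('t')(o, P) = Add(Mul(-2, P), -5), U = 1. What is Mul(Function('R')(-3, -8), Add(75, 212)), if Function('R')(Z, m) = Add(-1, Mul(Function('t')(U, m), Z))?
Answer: -9758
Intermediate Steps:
Function('t')(o, P) = Add(-5, Mul(-2, P))
Function('R')(Z, m) = Add(-1, Mul(Z, Add(-5, Mul(-2, m)))) (Function('R')(Z, m) = Add(-1, Mul(Add(-5, Mul(-2, m)), Z)) = Add(-1, Mul(Z, Add(-5, Mul(-2, m)))))
Mul(Function('R')(-3, -8), Add(75, 212)) = Mul(Add(-1, Mul(-1, -3, Add(5, Mul(2, -8)))), Add(75, 212)) = Mul(Add(-1, Mul(-1, -3, Add(5, -16))), 287) = Mul(Add(-1, Mul(-1, -3, -11)), 287) = Mul(Add(-1, -33), 287) = Mul(-34, 287) = -9758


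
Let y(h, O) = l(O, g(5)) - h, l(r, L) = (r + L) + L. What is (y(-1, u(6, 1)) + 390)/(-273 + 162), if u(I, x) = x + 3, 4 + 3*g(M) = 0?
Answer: -1177/333 ≈ -3.5345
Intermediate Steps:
g(M) = -4/3 (g(M) = -4/3 + (⅓)*0 = -4/3 + 0 = -4/3)
u(I, x) = 3 + x
l(r, L) = r + 2*L (l(r, L) = (L + r) + L = r + 2*L)
y(h, O) = -8/3 + O - h (y(h, O) = (O + 2*(-4/3)) - h = (O - 8/3) - h = (-8/3 + O) - h = -8/3 + O - h)
(y(-1, u(6, 1)) + 390)/(-273 + 162) = ((-8/3 + (3 + 1) - 1*(-1)) + 390)/(-273 + 162) = ((-8/3 + 4 + 1) + 390)/(-111) = (7/3 + 390)*(-1/111) = (1177/3)*(-1/111) = -1177/333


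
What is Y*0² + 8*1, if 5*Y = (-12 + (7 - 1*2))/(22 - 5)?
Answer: 8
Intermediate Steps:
Y = -7/85 (Y = ((-12 + (7 - 1*2))/(22 - 5))/5 = ((-12 + (7 - 2))/17)/5 = ((-12 + 5)*(1/17))/5 = (-7*1/17)/5 = (⅕)*(-7/17) = -7/85 ≈ -0.082353)
Y*0² + 8*1 = -7/85*0² + 8*1 = -7/85*0 + 8 = 0 + 8 = 8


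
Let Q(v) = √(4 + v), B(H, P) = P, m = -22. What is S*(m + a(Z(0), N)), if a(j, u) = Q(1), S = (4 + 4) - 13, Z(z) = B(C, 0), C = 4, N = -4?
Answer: 110 - 5*√5 ≈ 98.820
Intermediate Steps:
Z(z) = 0
S = -5 (S = 8 - 13 = -5)
a(j, u) = √5 (a(j, u) = √(4 + 1) = √5)
S*(m + a(Z(0), N)) = -5*(-22 + √5) = 110 - 5*√5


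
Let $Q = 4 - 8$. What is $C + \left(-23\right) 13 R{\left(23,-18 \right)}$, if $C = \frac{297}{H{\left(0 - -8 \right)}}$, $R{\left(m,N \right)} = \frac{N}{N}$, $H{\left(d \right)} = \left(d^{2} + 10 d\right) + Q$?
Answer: $- \frac{41563}{140} \approx -296.88$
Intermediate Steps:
$Q = -4$ ($Q = 4 - 8 = -4$)
$H{\left(d \right)} = -4 + d^{2} + 10 d$ ($H{\left(d \right)} = \left(d^{2} + 10 d\right) - 4 = -4 + d^{2} + 10 d$)
$R{\left(m,N \right)} = 1$
$C = \frac{297}{140}$ ($C = \frac{297}{-4 + \left(0 - -8\right)^{2} + 10 \left(0 - -8\right)} = \frac{297}{-4 + \left(0 + 8\right)^{2} + 10 \left(0 + 8\right)} = \frac{297}{-4 + 8^{2} + 10 \cdot 8} = \frac{297}{-4 + 64 + 80} = \frac{297}{140} \approx 2.1214$)
$C + \left(-23\right) 13 R{\left(23,-18 \right)} = \frac{297}{140} + \left(-23\right) 13 \cdot 1 = \frac{297}{140} - 299 = - \frac{41563}{140}$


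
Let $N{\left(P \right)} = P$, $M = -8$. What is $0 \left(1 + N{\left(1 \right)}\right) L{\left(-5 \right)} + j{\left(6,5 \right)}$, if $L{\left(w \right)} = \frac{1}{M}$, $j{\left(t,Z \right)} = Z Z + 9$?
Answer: $34$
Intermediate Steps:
$j{\left(t,Z \right)} = 9 + Z^{2}$ ($j{\left(t,Z \right)} = Z^{2} + 9 = 9 + Z^{2}$)
$L{\left(w \right)} = - \frac{1}{8}$ ($L{\left(w \right)} = \frac{1}{-8} = - \frac{1}{8}$)
$0 \left(1 + N{\left(1 \right)}\right) L{\left(-5 \right)} + j{\left(6,5 \right)} = 0 \left(1 + 1\right) \left(- \frac{1}{8}\right) + \left(9 + 5^{2}\right) = 0 \cdot 2 \left(- \frac{1}{8}\right) + \left(9 + 25\right) = 0 \left(- \frac{1}{8}\right) + 34 = 0 + 34 = 34$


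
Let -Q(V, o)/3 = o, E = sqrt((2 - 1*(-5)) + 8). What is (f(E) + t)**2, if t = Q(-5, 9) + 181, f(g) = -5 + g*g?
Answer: 26896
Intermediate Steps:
E = sqrt(15) (E = sqrt((2 + 5) + 8) = sqrt(7 + 8) = sqrt(15) ≈ 3.8730)
f(g) = -5 + g**2
Q(V, o) = -3*o
t = 154 (t = -3*9 + 181 = -27 + 181 = 154)
(f(E) + t)**2 = ((-5 + (sqrt(15))**2) + 154)**2 = ((-5 + 15) + 154)**2 = (10 + 154)**2 = 164**2 = 26896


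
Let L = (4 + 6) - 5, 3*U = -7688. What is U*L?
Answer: -38440/3 ≈ -12813.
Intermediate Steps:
U = -7688/3 (U = (⅓)*(-7688) = -7688/3 ≈ -2562.7)
L = 5 (L = 10 - 5 = 5)
U*L = -7688/3*5 = -38440/3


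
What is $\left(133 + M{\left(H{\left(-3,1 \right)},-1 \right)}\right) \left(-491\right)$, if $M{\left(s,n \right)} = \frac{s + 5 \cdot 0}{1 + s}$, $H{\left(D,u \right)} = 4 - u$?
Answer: $- \frac{262685}{4} \approx -65671.0$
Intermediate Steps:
$M{\left(s,n \right)} = \frac{s}{1 + s}$ ($M{\left(s,n \right)} = \frac{s + 0}{1 + s} = \frac{s}{1 + s}$)
$\left(133 + M{\left(H{\left(-3,1 \right)},-1 \right)}\right) \left(-491\right) = \left(133 + \frac{4 - 1}{1 + \left(4 - 1\right)}\right) \left(-491\right) = \left(133 + \frac{3}{1 + 3}\right) \left(-491\right) = \left(133 + \frac{3}{4}\right) \left(-491\right) = \frac{535}{4} \left(-491\right) = - \frac{262685}{4}$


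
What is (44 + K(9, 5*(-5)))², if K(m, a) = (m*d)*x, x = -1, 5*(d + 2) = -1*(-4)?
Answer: 75076/25 ≈ 3003.0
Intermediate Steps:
d = -6/5 (d = -2 + (-1*(-4))/5 = -2 + (⅕)*4 = -2 + ⅘ = -6/5 ≈ -1.2000)
K(m, a) = 6*m/5 (K(m, a) = (m*(-6/5))*(-1) = -6*m/5*(-1) = 6*m/5)
(44 + K(9, 5*(-5)))² = (44 + (6/5)*9)² = (44 + 54/5)² = (274/5)² = 75076/25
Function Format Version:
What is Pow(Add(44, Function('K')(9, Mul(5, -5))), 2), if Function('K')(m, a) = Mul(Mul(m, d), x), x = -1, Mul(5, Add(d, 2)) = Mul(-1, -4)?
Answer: Rational(75076, 25) ≈ 3003.0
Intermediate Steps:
d = Rational(-6, 5) (d = Add(-2, Mul(Rational(1, 5), Mul(-1, -4))) = Add(-2, Mul(Rational(1, 5), 4)) = Add(-2, Rational(4, 5)) = Rational(-6, 5) ≈ -1.2000)
Function('K')(m, a) = Mul(Rational(6, 5), m) (Function('K')(m, a) = Mul(Mul(m, Rational(-6, 5)), -1) = Mul(Mul(Rational(-6, 5), m), -1) = Mul(Rational(6, 5), m))
Pow(Add(44, Function('K')(9, Mul(5, -5))), 2) = Pow(Add(44, Mul(Rational(6, 5), 9)), 2) = Pow(Add(44, Rational(54, 5)), 2) = Pow(Rational(274, 5), 2) = Rational(75076, 25)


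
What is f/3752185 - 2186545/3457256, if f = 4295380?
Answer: 1329181385291/2594452820872 ≈ 0.51232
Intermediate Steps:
f/3752185 - 2186545/3457256 = 4295380/3752185 - 2186545/3457256 = 4295380*(1/3752185) - 2186545*1/3457256 = 859076/750437 - 2186545/3457256 = 1329181385291/2594452820872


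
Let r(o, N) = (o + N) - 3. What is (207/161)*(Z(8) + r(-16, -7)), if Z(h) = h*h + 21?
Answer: 531/7 ≈ 75.857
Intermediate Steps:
Z(h) = 21 + h² (Z(h) = h² + 21 = 21 + h²)
r(o, N) = -3 + N + o (r(o, N) = (N + o) - 3 = -3 + N + o)
(207/161)*(Z(8) + r(-16, -7)) = (207/161)*((21 + 8²) + (-3 - 7 - 16)) = (207*(1/161))*((21 + 64) - 26) = 9*(85 - 26)/7 = (9/7)*59 = 531/7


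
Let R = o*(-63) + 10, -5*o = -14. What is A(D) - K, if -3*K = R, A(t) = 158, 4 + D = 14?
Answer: 1538/15 ≈ 102.53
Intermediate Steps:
o = 14/5 (o = -⅕*(-14) = 14/5 ≈ 2.8000)
D = 10 (D = -4 + 14 = 10)
R = -832/5 (R = (14/5)*(-63) + 10 = -882/5 + 10 = -832/5 ≈ -166.40)
K = 832/15 (K = -⅓*(-832/5) = 832/15 ≈ 55.467)
A(D) - K = 158 - 1*832/15 = 158 - 832/15 = 1538/15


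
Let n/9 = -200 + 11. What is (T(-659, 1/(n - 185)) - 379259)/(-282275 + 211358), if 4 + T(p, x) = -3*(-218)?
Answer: 1639/307 ≈ 5.3388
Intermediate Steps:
n = -1701 (n = 9*(-200 + 11) = 9*(-189) = -1701)
T(p, x) = 650 (T(p, x) = -4 - 3*(-218) = -4 + 654 = 650)
(T(-659, 1/(n - 185)) - 379259)/(-282275 + 211358) = (650 - 379259)/(-282275 + 211358) = -378609/(-70917) = -378609*(-1/70917) = 1639/307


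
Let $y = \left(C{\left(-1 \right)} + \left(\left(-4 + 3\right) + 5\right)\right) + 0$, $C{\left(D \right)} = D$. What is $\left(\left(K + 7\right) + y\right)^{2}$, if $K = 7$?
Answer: $289$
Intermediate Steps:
$y = 3$ ($y = \left(-1 + \left(\left(-4 + 3\right) + 5\right)\right) + 0 = \left(-1 + \left(-1 + 5\right)\right) + 0 = \left(-1 + 4\right) + 0 = 3 + 0 = 3$)
$\left(\left(K + 7\right) + y\right)^{2} = \left(\left(7 + 7\right) + 3\right)^{2} = \left(14 + 3\right)^{2} = 17^{2} = 289$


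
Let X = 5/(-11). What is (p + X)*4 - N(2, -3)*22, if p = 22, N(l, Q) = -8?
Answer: 2884/11 ≈ 262.18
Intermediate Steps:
X = -5/11 (X = 5*(-1/11) = -5/11 ≈ -0.45455)
(p + X)*4 - N(2, -3)*22 = (22 - 5/11)*4 - (-8)*22 = (237/11)*4 - 1*(-176) = 948/11 + 176 = 2884/11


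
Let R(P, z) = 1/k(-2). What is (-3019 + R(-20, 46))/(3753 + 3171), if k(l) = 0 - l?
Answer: -6037/13848 ≈ -0.43595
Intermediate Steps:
k(l) = -l
R(P, z) = ½ (R(P, z) = 1/(-1*(-2)) = 1/2 = ½)
(-3019 + R(-20, 46))/(3753 + 3171) = (-3019 + ½)/(3753 + 3171) = -6037/2/6924 = -6037/2*1/6924 = -6037/13848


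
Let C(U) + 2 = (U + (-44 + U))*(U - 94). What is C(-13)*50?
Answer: 374400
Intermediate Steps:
C(U) = -2 + (-94 + U)*(-44 + 2*U) (C(U) = -2 + (U + (-44 + U))*(U - 94) = -2 + (-44 + 2*U)*(-94 + U) = -2 + (-94 + U)*(-44 + 2*U))
C(-13)*50 = (4134 - 232*(-13) + 2*(-13)²)*50 = (4134 + 3016 + 2*169)*50 = (4134 + 3016 + 338)*50 = 7488*50 = 374400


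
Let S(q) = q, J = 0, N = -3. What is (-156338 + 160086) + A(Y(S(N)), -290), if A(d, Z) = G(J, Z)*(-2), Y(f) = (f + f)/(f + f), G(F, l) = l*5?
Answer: 6648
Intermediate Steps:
G(F, l) = 5*l
Y(f) = 1 (Y(f) = (2*f)/((2*f)) = (2*f)*(1/(2*f)) = 1)
A(d, Z) = -10*Z (A(d, Z) = (5*Z)*(-2) = -10*Z)
(-156338 + 160086) + A(Y(S(N)), -290) = (-156338 + 160086) - 10*(-290) = 3748 + 2900 = 6648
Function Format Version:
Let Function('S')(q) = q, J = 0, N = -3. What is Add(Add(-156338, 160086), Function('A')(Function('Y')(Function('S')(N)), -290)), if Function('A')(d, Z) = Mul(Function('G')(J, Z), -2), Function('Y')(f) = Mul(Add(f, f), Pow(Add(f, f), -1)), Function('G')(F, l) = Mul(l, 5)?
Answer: 6648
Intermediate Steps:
Function('G')(F, l) = Mul(5, l)
Function('Y')(f) = 1 (Function('Y')(f) = Mul(Mul(2, f), Pow(Mul(2, f), -1)) = Mul(Mul(2, f), Mul(Rational(1, 2), Pow(f, -1))) = 1)
Function('A')(d, Z) = Mul(-10, Z) (Function('A')(d, Z) = Mul(Mul(5, Z), -2) = Mul(-10, Z))
Add(Add(-156338, 160086), Function('A')(Function('Y')(Function('S')(N)), -290)) = Add(Add(-156338, 160086), Mul(-10, -290)) = Add(3748, 2900) = 6648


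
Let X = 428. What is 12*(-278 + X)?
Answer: 1800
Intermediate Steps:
12*(-278 + X) = 12*(-278 + 428) = 12*150 = 1800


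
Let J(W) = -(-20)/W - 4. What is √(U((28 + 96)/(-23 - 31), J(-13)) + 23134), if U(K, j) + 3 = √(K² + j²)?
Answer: √(316640259 + 78*√1107193)/117 ≈ 152.11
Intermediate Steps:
J(W) = -4 + 20/W (J(W) = 20/W - 4 = -4 + 20/W)
U(K, j) = -3 + √(K² + j²)
√(U((28 + 96)/(-23 - 31), J(-13)) + 23134) = √((-3 + √(((28 + 96)/(-23 - 31))² + (-4 + 20/(-13))²)) + 23134) = √((-3 + √((124/(-54))² + (-4 + 20*(-1/13))²)) + 23134) = √((-3 + √((124*(-1/54))² + (-4 - 20/13)²)) + 23134) = √((-3 + √((-62/27)² + (-72/13)²)) + 23134) = √((-3 + √(3844/729 + 5184/169)) + 23134) = √((-3 + √(4428772/123201)) + 23134) = √((-3 + 2*√1107193/351) + 23134) = √(23131 + 2*√1107193/351)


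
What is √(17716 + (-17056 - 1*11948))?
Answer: 2*I*√2822 ≈ 106.24*I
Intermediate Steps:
√(17716 + (-17056 - 1*11948)) = √(17716 + (-17056 - 11948)) = √(17716 - 29004) = √(-11288) = 2*I*√2822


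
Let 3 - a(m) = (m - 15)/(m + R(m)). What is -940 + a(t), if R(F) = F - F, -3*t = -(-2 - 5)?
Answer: -6611/7 ≈ -944.43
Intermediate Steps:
t = -7/3 (t = -(-1)*(-2 - 5)/3 = -(-1)*(-7)/3 = -1/3*7 = -7/3 ≈ -2.3333)
R(F) = 0
a(m) = 3 - (-15 + m)/m (a(m) = 3 - (m - 15)/(m + 0) = 3 - (-15 + m)/m)
-940 + a(t) = -940 + (2 + 15/(-7/3)) = -940 + (2 + 15*(-3/7)) = -940 + (2 - 45/7) = -940 - 31/7 = -6611/7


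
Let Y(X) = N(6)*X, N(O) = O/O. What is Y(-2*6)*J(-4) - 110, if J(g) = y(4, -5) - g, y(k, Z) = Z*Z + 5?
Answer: -518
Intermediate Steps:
N(O) = 1
y(k, Z) = 5 + Z² (y(k, Z) = Z² + 5 = 5 + Z²)
Y(X) = X (Y(X) = 1*X = X)
J(g) = 30 - g (J(g) = (5 + (-5)²) - g = (5 + 25) - g = 30 - g)
Y(-2*6)*J(-4) - 110 = (-2*6)*(30 - 1*(-4)) - 110 = -12*(30 + 4) - 110 = -12*34 - 110 = -408 - 110 = -518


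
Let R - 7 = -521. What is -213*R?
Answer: 109482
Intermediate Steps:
R = -514 (R = 7 - 521 = -514)
-213*R = -213*(-514) = 109482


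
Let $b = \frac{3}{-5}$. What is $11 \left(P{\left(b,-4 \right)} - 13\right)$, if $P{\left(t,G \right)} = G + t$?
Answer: $- \frac{968}{5} \approx -193.6$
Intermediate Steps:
$b = - \frac{3}{5}$ ($b = 3 \left(- \frac{1}{5}\right) = - \frac{3}{5} \approx -0.6$)
$11 \left(P{\left(b,-4 \right)} - 13\right) = 11 \left(\left(-4 - \frac{3}{5}\right) - 13\right) = 11 \left(- \frac{23}{5} - 13\right) = 11 \left(- \frac{88}{5}\right) = - \frac{968}{5}$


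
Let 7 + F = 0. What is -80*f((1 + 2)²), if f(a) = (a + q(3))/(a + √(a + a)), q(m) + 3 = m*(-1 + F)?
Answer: 1440/7 - 480*√2/7 ≈ 108.74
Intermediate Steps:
F = -7 (F = -7 + 0 = -7)
q(m) = -3 - 8*m (q(m) = -3 + m*(-1 - 7) = -3 + m*(-8) = -3 - 8*m)
f(a) = (-27 + a)/(a + √2*√a) (f(a) = (a + (-3 - 8*3))/(a + √(a + a)) = (a + (-3 - 24))/(a + √(2*a)) = (a - 27)/(a + √2*√a) = (-27 + a)/(a + √2*√a))
-80*f((1 + 2)²) = -80*(-27 + (1 + 2)²)/((1 + 2)² + √2*√((1 + 2)²)) = -80*(-27 + 3²)/(3² + √2*√(3²)) = -80*(-27 + 9)/(9 + √2*√9) = -80*(-18)/(9 + √2*3) = -80*(-18)/(9 + 3*√2) = -(-1440)/(9 + 3*√2) = 1440/(9 + 3*√2)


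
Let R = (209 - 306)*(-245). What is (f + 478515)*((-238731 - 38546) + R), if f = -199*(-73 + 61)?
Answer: -121914681336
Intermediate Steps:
R = 23765 (R = -97*(-245) = 23765)
f = 2388 (f = -199*(-12) = 2388)
(f + 478515)*((-238731 - 38546) + R) = (2388 + 478515)*((-238731 - 38546) + 23765) = 480903*(-277277 + 23765) = 480903*(-253512) = -121914681336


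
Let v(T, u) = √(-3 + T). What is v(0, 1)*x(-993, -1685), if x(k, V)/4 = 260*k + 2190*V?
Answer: -15793320*I*√3 ≈ -2.7355e+7*I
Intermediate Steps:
x(k, V) = 1040*k + 8760*V (x(k, V) = 4*(260*k + 2190*V) = 1040*k + 8760*V)
v(0, 1)*x(-993, -1685) = √(-3 + 0)*(1040*(-993) + 8760*(-1685)) = √(-3)*(-1032720 - 14760600) = (I*√3)*(-15793320) = -15793320*I*√3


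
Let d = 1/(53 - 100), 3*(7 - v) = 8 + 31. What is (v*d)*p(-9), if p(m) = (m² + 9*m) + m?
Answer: -54/47 ≈ -1.1489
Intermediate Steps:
v = -6 (v = 7 - (8 + 31)/3 = 7 - ⅓*39 = 7 - 13 = -6)
p(m) = m² + 10*m
d = -1/47 (d = 1/(-47) = -1/47 ≈ -0.021277)
(v*d)*p(-9) = (-6*(-1/47))*(-9*(10 - 9)) = 6*(-9*1)/47 = (6/47)*(-9) = -54/47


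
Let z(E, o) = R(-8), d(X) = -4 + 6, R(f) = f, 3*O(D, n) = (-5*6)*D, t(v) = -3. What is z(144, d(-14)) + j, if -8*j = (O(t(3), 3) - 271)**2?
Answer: -58145/8 ≈ -7268.1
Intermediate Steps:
O(D, n) = -10*D (O(D, n) = ((-5*6)*D)/3 = (-30*D)/3 = -10*D)
d(X) = 2
j = -58081/8 (j = -(-10*(-3) - 271)**2/8 = -(30 - 271)**2/8 = -1/8*(-241)**2 = -1/8*58081 = -58081/8 ≈ -7260.1)
z(E, o) = -8
z(144, d(-14)) + j = -8 - 58081/8 = -58145/8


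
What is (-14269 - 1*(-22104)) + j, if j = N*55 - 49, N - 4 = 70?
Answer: 11856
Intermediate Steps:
N = 74 (N = 4 + 70 = 74)
j = 4021 (j = 74*55 - 49 = 4070 - 49 = 4021)
(-14269 - 1*(-22104)) + j = (-14269 - 1*(-22104)) + 4021 = (-14269 + 22104) + 4021 = 7835 + 4021 = 11856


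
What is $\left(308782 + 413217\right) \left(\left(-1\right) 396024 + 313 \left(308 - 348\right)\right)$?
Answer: $-294968359456$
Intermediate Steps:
$\left(308782 + 413217\right) \left(\left(-1\right) 396024 + 313 \left(308 - 348\right)\right) = 721999 \left(-396024 + 313 \left(-40\right)\right) = 721999 \left(-396024 - 12520\right) = 721999 \left(-408544\right) = -294968359456$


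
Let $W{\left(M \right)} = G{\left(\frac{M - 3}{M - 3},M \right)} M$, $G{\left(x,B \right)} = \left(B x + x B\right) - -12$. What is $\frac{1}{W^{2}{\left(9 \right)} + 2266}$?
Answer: $\frac{1}{75166} \approx 1.3304 \cdot 10^{-5}$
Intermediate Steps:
$G{\left(x,B \right)} = 12 + 2 B x$ ($G{\left(x,B \right)} = \left(B x + B x\right) + 12 = 2 B x + 12 = 12 + 2 B x$)
$W{\left(M \right)} = M \left(12 + 2 M\right)$ ($W{\left(M \right)} = \left(12 + 2 M \frac{M - 3}{M - 3}\right) M = \left(12 + 2 M \frac{-3 + M}{-3 + M}\right) M = \left(12 + 2 M 1\right) M = \left(12 + 2 M\right) M = M \left(12 + 2 M\right)$)
$\frac{1}{W^{2}{\left(9 \right)} + 2266} = \frac{1}{\left(2 \cdot 9 \left(6 + 9\right)\right)^{2} + 2266} = \frac{1}{\left(2 \cdot 9 \cdot 15\right)^{2} + 2266} = \frac{1}{270^{2} + 2266} = \frac{1}{72900 + 2266} = \frac{1}{75166}$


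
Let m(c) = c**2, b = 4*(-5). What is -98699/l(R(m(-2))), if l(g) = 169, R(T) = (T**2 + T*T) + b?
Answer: -98699/169 ≈ -584.02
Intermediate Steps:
b = -20
R(T) = -20 + 2*T**2 (R(T) = (T**2 + T*T) - 20 = (T**2 + T**2) - 20 = 2*T**2 - 20 = -20 + 2*T**2)
-98699/l(R(m(-2))) = -98699/169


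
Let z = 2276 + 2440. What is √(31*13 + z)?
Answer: √5119 ≈ 71.547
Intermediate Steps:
z = 4716
√(31*13 + z) = √(31*13 + 4716) = √(403 + 4716) = √5119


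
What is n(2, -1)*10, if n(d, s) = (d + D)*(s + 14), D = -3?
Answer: -130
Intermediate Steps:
n(d, s) = (-3 + d)*(14 + s) (n(d, s) = (d - 3)*(s + 14) = (-3 + d)*(14 + s))
n(2, -1)*10 = (-42 - 3*(-1) + 14*2 + 2*(-1))*10 = (-42 + 3 + 28 - 2)*10 = -13*10 = -130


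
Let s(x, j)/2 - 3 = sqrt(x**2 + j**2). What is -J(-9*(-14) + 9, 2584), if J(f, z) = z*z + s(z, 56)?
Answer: -6677062 - 16*sqrt(104378) ≈ -6.6822e+6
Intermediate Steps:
s(x, j) = 6 + 2*sqrt(j**2 + x**2) (s(x, j) = 6 + 2*sqrt(x**2 + j**2) = 6 + 2*sqrt(j**2 + x**2))
J(f, z) = 6 + z**2 + 2*sqrt(3136 + z**2) (J(f, z) = z*z + (6 + 2*sqrt(56**2 + z**2)) = z**2 + (6 + 2*sqrt(3136 + z**2)) = 6 + z**2 + 2*sqrt(3136 + z**2))
-J(-9*(-14) + 9, 2584) = -(6 + 2584**2 + 2*sqrt(3136 + 2584**2)) = -(6 + 6677056 + 2*sqrt(3136 + 6677056)) = -(6 + 6677056 + 2*sqrt(6680192)) = -(6 + 6677056 + 2*(8*sqrt(104378))) = -(6 + 6677056 + 16*sqrt(104378)) = -(6677062 + 16*sqrt(104378)) = -6677062 - 16*sqrt(104378)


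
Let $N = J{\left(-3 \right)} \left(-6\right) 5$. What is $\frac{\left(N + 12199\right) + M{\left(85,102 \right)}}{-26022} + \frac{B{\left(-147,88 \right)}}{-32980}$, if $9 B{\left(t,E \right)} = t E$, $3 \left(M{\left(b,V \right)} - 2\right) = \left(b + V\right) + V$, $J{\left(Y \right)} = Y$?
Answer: $- \frac{139174487}{321827085} \approx -0.43245$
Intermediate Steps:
$M{\left(b,V \right)} = 2 + \frac{b}{3} + \frac{2 V}{3}$ ($M{\left(b,V \right)} = 2 + \frac{\left(b + V\right) + V}{3} = 2 + \frac{\left(V + b\right) + V}{3} = 2 + \frac{b + 2 V}{3} = 2 + \left(\frac{b}{3} + \frac{2 V}{3}\right) = 2 + \frac{b}{3} + \frac{2 V}{3}$)
$N = 90$ ($N = \left(-3\right) \left(-6\right) 5 = 18 \cdot 5 = 90$)
$B{\left(t,E \right)} = \frac{E t}{9}$ ($B{\left(t,E \right)} = \frac{t E}{9} = \frac{E t}{9}$)
$\frac{\left(N + 12199\right) + M{\left(85,102 \right)}}{-26022} + \frac{B{\left(-147,88 \right)}}{-32980} = \frac{\left(90 + 12199\right) + \left(2 + \frac{1}{3} \cdot 85 + \frac{2}{3} \cdot 102\right)}{-26022} + \frac{\frac{1}{9} \cdot 88 \left(-147\right)}{-32980} = \left(12289 + \left(2 + \frac{85}{3} + 68\right)\right) \left(- \frac{1}{26022}\right) - - \frac{1078}{24735} = \left(12289 + \frac{295}{3}\right) \left(- \frac{1}{26022}\right) + \frac{1078}{24735} = \frac{37162}{3} \left(- \frac{1}{26022}\right) + \frac{1078}{24735} = - \frac{18581}{39033} + \frac{1078}{24735} = - \frac{139174487}{321827085}$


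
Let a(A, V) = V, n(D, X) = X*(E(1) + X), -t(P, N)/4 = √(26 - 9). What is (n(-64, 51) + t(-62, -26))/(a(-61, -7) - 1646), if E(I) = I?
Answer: -884/551 + 4*√17/1653 ≈ -1.5944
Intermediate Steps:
t(P, N) = -4*√17 (t(P, N) = -4*√(26 - 9) = -4*√17)
n(D, X) = X*(1 + X)
(n(-64, 51) + t(-62, -26))/(a(-61, -7) - 1646) = (51*(1 + 51) - 4*√17)/(-7 - 1646) = (51*52 - 4*√17)/(-1653) = (2652 - 4*√17)*(-1/1653) = -884/551 + 4*√17/1653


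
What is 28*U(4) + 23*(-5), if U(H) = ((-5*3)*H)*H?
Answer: -6835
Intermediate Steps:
U(H) = -15*H² (U(H) = (-15*H)*H = -15*H²)
28*U(4) + 23*(-5) = 28*(-15*4²) + 23*(-5) = 28*(-15*16) - 115 = 28*(-240) - 115 = -6720 - 115 = -6835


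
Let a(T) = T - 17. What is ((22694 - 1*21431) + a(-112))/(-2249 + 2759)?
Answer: 189/85 ≈ 2.2235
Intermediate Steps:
a(T) = -17 + T
((22694 - 1*21431) + a(-112))/(-2249 + 2759) = ((22694 - 1*21431) + (-17 - 112))/(-2249 + 2759) = ((22694 - 21431) - 129)/510 = (1263 - 129)*(1/510) = 1134*(1/510) = 189/85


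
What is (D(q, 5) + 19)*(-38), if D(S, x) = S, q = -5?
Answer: -532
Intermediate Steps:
(D(q, 5) + 19)*(-38) = (-5 + 19)*(-38) = 14*(-38) = -532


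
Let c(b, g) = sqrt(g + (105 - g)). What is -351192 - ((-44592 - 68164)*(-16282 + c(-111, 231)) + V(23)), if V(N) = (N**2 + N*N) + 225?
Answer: -1836245667 + 112756*sqrt(105) ≈ -1.8351e+9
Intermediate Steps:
c(b, g) = sqrt(105)
V(N) = 225 + 2*N**2 (V(N) = (N**2 + N**2) + 225 = 2*N**2 + 225 = 225 + 2*N**2)
-351192 - ((-44592 - 68164)*(-16282 + c(-111, 231)) + V(23)) = -351192 - ((-44592 - 68164)*(-16282 + sqrt(105)) + (225 + 2*23**2)) = -351192 - (-112756*(-16282 + sqrt(105)) + (225 + 2*529)) = -351192 - ((1835893192 - 112756*sqrt(105)) + (225 + 1058)) = -351192 - ((1835893192 - 112756*sqrt(105)) + 1283) = -351192 - (1835894475 - 112756*sqrt(105)) = -351192 + (-1835894475 + 112756*sqrt(105)) = -1836245667 + 112756*sqrt(105)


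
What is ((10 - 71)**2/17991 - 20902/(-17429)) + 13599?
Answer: 4264613226452/313565139 ≈ 13600.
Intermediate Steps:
((10 - 71)**2/17991 - 20902/(-17429)) + 13599 = ((-61)**2*(1/17991) - 20902*(-1/17429)) + 13599 = (3721*(1/17991) + 20902/17429) + 13599 = (3721/17991 + 20902/17429) + 13599 = 440901191/313565139 + 13599 = 4264613226452/313565139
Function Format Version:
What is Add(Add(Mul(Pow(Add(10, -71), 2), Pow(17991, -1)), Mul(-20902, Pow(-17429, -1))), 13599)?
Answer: Rational(4264613226452, 313565139) ≈ 13600.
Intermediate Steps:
Add(Add(Mul(Pow(Add(10, -71), 2), Pow(17991, -1)), Mul(-20902, Pow(-17429, -1))), 13599) = Add(Add(Mul(Pow(-61, 2), Rational(1, 17991)), Mul(-20902, Rational(-1, 17429))), 13599) = Add(Add(Mul(3721, Rational(1, 17991)), Rational(20902, 17429)), 13599) = Add(Add(Rational(3721, 17991), Rational(20902, 17429)), 13599) = Add(Rational(440901191, 313565139), 13599) = Rational(4264613226452, 313565139)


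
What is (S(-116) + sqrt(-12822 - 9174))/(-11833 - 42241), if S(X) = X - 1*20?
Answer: 68/27037 - 3*I*sqrt(611)/27037 ≈ 0.0025151 - 0.0027427*I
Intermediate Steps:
S(X) = -20 + X (S(X) = X - 20 = -20 + X)
(S(-116) + sqrt(-12822 - 9174))/(-11833 - 42241) = ((-20 - 116) + sqrt(-12822 - 9174))/(-11833 - 42241) = (-136 + sqrt(-21996))/(-54074) = (-136 + 6*I*sqrt(611))*(-1/54074) = 68/27037 - 3*I*sqrt(611)/27037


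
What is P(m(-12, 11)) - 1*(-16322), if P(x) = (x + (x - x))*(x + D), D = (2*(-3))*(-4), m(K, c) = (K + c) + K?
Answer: 16179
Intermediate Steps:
m(K, c) = c + 2*K
D = 24 (D = -6*(-4) = 24)
P(x) = x*(24 + x) (P(x) = (x + (x - x))*(x + 24) = (x + 0)*(24 + x) = x*(24 + x))
P(m(-12, 11)) - 1*(-16322) = (11 + 2*(-12))*(24 + (11 + 2*(-12))) - 1*(-16322) = (11 - 24)*(24 + (11 - 24)) + 16322 = -13*(24 - 13) + 16322 = -13*11 + 16322 = -143 + 16322 = 16179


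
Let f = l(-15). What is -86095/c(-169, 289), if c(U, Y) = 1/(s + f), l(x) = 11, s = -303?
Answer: 25139740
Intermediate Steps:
f = 11
c(U, Y) = -1/292 (c(U, Y) = 1/(-303 + 11) = 1/(-292) = -1/292)
-86095/c(-169, 289) = -86095/(-1/292) = -86095*(-292) = 25139740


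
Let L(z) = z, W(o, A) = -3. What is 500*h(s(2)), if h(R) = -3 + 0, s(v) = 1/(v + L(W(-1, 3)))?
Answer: -1500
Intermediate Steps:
s(v) = 1/(-3 + v) (s(v) = 1/(v - 3) = 1/(-3 + v))
h(R) = -3
500*h(s(2)) = 500*(-3) = -1500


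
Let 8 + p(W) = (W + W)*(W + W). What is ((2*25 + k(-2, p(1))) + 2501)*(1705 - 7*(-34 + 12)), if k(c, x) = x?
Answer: 4734873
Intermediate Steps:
p(W) = -8 + 4*W**2 (p(W) = -8 + (W + W)*(W + W) = -8 + (2*W)*(2*W) = -8 + 4*W**2)
((2*25 + k(-2, p(1))) + 2501)*(1705 - 7*(-34 + 12)) = ((2*25 + (-8 + 4*1**2)) + 2501)*(1705 - 7*(-34 + 12)) = ((50 + (-8 + 4*1)) + 2501)*(1705 - 7*(-22)) = ((50 + (-8 + 4)) + 2501)*(1705 + 154) = ((50 - 4) + 2501)*1859 = (46 + 2501)*1859 = 2547*1859 = 4734873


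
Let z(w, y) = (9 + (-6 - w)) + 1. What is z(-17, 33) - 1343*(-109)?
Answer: 146408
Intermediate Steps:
z(w, y) = 4 - w (z(w, y) = (3 - w) + 1 = 4 - w)
z(-17, 33) - 1343*(-109) = (4 - 1*(-17)) - 1343*(-109) = (4 + 17) + 146387 = 21 + 146387 = 146408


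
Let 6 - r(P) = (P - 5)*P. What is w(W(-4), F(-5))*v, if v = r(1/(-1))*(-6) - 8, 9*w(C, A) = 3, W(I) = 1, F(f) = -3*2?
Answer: -8/3 ≈ -2.6667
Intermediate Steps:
F(f) = -6
r(P) = 6 - P*(-5 + P) (r(P) = 6 - (P - 5)*P = 6 - (-5 + P)*P = 6 - P*(-5 + P))
w(C, A) = ⅓ (w(C, A) = (⅑)*3 = ⅓)
v = -8 (v = (6 - (1/(-1))² + 5*(1/(-1)))*(-6) - 8 = (6 - (1*(-1))² + 5*(1*(-1)))*(-6) - 8 = (6 - 1*(-1)² + 5*(-1))*(-6) - 8 = (6 - 1*1 - 5)*(-6) - 8 = (6 - 1 - 5)*(-6) - 8 = 0*(-6) - 8 = 0 - 8 = -8)
w(W(-4), F(-5))*v = (⅓)*(-8) = -8/3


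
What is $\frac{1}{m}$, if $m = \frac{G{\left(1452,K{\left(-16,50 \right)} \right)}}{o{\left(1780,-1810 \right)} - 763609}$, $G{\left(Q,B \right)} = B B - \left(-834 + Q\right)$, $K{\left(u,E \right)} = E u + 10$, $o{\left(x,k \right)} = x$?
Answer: $- \frac{761829}{623482} \approx -1.2219$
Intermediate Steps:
$K{\left(u,E \right)} = 10 + E u$
$G{\left(Q,B \right)} = 834 + B^{2} - Q$ ($G{\left(Q,B \right)} = B^{2} - \left(-834 + Q\right) = 834 + B^{2} - Q$)
$m = - \frac{623482}{761829}$ ($m = \frac{834 + \left(10 + 50 \left(-16\right)\right)^{2} - 1452}{1780 - 763609} = \frac{834 + \left(10 - 800\right)^{2} - 1452}{-761829} = \left(834 + \left(-790\right)^{2} - 1452\right) \left(- \frac{1}{761829}\right) = \left(834 + 624100 - 1452\right) \left(- \frac{1}{761829}\right) = 623482 \left(- \frac{1}{761829}\right) = - \frac{623482}{761829} \approx -0.8184$)
$\frac{1}{m} = \frac{1}{- \frac{623482}{761829}} = - \frac{761829}{623482}$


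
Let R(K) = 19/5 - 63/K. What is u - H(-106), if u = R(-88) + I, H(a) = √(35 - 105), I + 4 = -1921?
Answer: -845013/440 - I*√70 ≈ -1920.5 - 8.3666*I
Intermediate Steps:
R(K) = 19/5 - 63/K (R(K) = 19*(⅕) - 63/K = 19/5 - 63/K)
I = -1925 (I = -4 - 1921 = -1925)
H(a) = I*√70 (H(a) = √(-70) = I*√70)
u = -845013/440 (u = (19/5 - 63/(-88)) - 1925 = (19/5 - 63*(-1/88)) - 1925 = (19/5 + 63/88) - 1925 = 1987/440 - 1925 = -845013/440 ≈ -1920.5)
u - H(-106) = -845013/440 - I*√70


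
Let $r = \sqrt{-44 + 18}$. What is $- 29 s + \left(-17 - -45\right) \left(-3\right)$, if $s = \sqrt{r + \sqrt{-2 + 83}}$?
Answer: $-84 - 29 \sqrt{9 + i \sqrt{26}} \approx -174.19 - 23.774 i$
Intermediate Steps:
$r = i \sqrt{26}$ ($r = \sqrt{-26} = i \sqrt{26} \approx 5.099 i$)
$s = \sqrt{9 + i \sqrt{26}}$ ($s = \sqrt{i \sqrt{26} + \sqrt{-2 + 83}} = \sqrt{i \sqrt{26} + \sqrt{81}} = \sqrt{i \sqrt{26} + 9} = \sqrt{9 + i \sqrt{26}} \approx 3.11 + 0.81978 i$)
$- 29 s + \left(-17 - -45\right) \left(-3\right) = - 29 \sqrt{9 + i \sqrt{26}} + \left(-17 - -45\right) \left(-3\right) = - 29 \sqrt{9 + i \sqrt{26}} + \left(-17 + 45\right) \left(-3\right) = - 29 \sqrt{9 + i \sqrt{26}} + 28 \left(-3\right) = - 29 \sqrt{9 + i \sqrt{26}} - 84 = -84 - 29 \sqrt{9 + i \sqrt{26}}$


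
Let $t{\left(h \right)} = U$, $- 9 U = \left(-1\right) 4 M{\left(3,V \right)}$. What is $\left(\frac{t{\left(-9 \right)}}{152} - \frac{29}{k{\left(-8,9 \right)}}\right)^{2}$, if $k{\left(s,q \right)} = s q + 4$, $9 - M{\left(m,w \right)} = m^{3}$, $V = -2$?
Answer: $\frac{233289}{1669264} \approx 0.13976$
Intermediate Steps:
$M{\left(m,w \right)} = 9 - m^{3}$
$k{\left(s,q \right)} = 4 + q s$ ($k{\left(s,q \right)} = q s + 4 = 4 + q s$)
$U = -8$ ($U = - \frac{\left(-1\right) 4 \left(9 - 3^{3}\right)}{9} = - \frac{\left(-4\right) \left(9 - 27\right)}{9} = - \frac{\left(-4\right) \left(-18\right)}{9} = \left(- \frac{1}{9}\right) 72 = -8$)
$t{\left(h \right)} = -8$
$\left(\frac{t{\left(-9 \right)}}{152} - \frac{29}{k{\left(-8,9 \right)}}\right)^{2} = \left(- \frac{8}{152} - \frac{29}{4 + 9 \left(-8\right)}\right)^{2} = \left(\left(-8\right) \frac{1}{152} - \frac{29}{4 - 72}\right)^{2} = \left(- \frac{1}{19} - \frac{29}{-68}\right)^{2} = \left(- \frac{1}{19} - - \frac{29}{68}\right)^{2} = \left(- \frac{1}{19} + \frac{29}{68}\right)^{2} = \left(\frac{483}{1292}\right)^{2} = \frac{233289}{1669264}$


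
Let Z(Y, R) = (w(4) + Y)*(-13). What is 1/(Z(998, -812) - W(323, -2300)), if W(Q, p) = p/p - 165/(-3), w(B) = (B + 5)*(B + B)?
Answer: -1/13966 ≈ -7.1602e-5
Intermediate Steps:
w(B) = 2*B*(5 + B) (w(B) = (5 + B)*(2*B) = 2*B*(5 + B))
W(Q, p) = 56 (W(Q, p) = 1 - 165*(-⅓) = 1 + 55 = 56)
Z(Y, R) = -936 - 13*Y (Z(Y, R) = (2*4*(5 + 4) + Y)*(-13) = (2*4*9 + Y)*(-13) = (72 + Y)*(-13) = -936 - 13*Y)
1/(Z(998, -812) - W(323, -2300)) = 1/((-936 - 13*998) - 1*56) = 1/((-936 - 12974) - 56) = 1/(-13910 - 56) = 1/(-13966) = -1/13966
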